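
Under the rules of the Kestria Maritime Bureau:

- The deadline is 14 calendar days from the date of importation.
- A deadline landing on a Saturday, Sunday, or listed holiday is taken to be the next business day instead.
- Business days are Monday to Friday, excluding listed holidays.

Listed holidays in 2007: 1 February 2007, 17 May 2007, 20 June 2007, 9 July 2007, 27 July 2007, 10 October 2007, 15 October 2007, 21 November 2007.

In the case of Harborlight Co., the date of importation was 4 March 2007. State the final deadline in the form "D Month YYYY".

Trigger date 4 March 2007 + 14 calendar days = 18 March 2007.
18 March 2007 is a Sunday, so it moves to the next business day, 19 March 2007 (Monday).
The final due date is 19 March 2007.

19 March 2007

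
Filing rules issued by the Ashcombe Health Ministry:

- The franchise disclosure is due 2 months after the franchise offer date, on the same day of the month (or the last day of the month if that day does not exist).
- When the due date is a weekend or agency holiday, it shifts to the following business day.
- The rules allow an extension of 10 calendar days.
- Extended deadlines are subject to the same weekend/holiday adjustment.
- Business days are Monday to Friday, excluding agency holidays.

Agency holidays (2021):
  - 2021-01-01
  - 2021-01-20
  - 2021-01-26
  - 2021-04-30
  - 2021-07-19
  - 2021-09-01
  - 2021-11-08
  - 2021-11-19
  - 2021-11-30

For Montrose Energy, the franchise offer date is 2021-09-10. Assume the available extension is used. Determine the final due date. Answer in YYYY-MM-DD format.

2 months after 2021-09-10, on the same day of the month, is 2021-11-10.
2021-11-10 (Wednesday) is already a business day.
Add the 10 calendar-day extension to 2021-11-10: 2021-11-20.
2021-11-20 is a Saturday; the next business day is 2021-11-22 (Monday).
Deadline: 2021-11-22.

2021-11-22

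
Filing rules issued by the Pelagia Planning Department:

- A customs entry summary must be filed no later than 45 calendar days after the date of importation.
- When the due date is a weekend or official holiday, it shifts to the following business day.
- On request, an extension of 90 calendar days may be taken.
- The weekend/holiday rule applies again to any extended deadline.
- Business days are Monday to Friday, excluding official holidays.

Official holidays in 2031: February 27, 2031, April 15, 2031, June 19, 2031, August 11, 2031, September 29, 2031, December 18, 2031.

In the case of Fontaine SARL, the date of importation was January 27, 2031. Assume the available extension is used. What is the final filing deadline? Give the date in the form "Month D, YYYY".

45 calendar days after January 27, 2031 is March 13, 2031.
March 13, 2031 (Thursday) is already a business day.
Applying the 90-calendar-day extension: March 13, 2031 + 90 days = June 11, 2031.
June 11, 2031 (Wednesday) is already a business day.
Final deadline: June 11, 2031.

June 11, 2031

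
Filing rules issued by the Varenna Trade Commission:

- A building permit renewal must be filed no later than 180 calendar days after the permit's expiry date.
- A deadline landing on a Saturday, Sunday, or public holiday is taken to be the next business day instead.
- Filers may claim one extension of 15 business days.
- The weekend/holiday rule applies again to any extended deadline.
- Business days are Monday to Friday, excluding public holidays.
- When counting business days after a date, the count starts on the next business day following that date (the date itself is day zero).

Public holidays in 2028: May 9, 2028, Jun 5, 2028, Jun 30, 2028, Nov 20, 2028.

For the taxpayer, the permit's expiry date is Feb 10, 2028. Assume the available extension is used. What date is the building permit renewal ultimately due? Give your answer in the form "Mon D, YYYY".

Aug 29, 2028

Trigger date Feb 10, 2028 + 180 calendar days = Aug 8, 2028.
Aug 8, 2028 is a Tuesday and not a listed holiday, so it stands.
The 15-business-day extension runs from Aug 8, 2028 to Aug 29, 2028.
Aug 29, 2028 falls on a Tuesday, which is a business day, so no adjustment is needed.
The final due date is Aug 29, 2028.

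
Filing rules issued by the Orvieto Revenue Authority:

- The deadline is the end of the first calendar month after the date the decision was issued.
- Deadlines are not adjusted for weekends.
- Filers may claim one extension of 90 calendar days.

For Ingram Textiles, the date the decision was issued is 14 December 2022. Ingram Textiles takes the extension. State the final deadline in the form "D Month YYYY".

1 May 2023

1 month after 14 December 2022 falls in January 2023; the last day of that month is 31 January 2023.
No adjustment is made for weekends or holidays, so 31 January 2023 stands.
Applying the 90-calendar-day extension: 31 January 2023 + 90 days = 1 May 2023.
1 May 2023 falls on a Monday. The rules make no weekend/holiday allowance, so it remains 1 May 2023.
The final due date is 1 May 2023.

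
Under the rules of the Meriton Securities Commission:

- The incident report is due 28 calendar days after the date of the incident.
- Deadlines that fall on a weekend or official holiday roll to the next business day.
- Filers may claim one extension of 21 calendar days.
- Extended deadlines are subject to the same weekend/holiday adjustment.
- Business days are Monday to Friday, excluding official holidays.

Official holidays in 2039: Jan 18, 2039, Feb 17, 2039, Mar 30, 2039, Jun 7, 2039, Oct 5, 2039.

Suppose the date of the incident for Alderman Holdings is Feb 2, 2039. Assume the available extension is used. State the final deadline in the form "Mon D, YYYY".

28 calendar days after Feb 2, 2039 is Mar 2, 2039.
Since Mar 2, 2039 is a Wednesday and not a holiday, the date is unchanged.
With the 21-day extension, Mar 2, 2039 becomes Mar 23, 2039.
Since Mar 23, 2039 is a Wednesday and not a holiday, the date is unchanged.
Final deadline: Mar 23, 2039.

Mar 23, 2039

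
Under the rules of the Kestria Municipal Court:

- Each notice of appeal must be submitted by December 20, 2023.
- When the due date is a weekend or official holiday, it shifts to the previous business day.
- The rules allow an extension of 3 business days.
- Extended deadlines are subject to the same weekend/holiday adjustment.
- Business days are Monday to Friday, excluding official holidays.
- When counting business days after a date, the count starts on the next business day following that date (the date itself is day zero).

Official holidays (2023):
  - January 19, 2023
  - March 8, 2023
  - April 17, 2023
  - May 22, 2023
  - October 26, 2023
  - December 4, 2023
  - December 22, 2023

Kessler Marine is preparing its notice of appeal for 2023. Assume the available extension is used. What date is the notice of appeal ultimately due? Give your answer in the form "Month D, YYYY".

December 26, 2023

The statutory due date is December 20, 2023.
Since December 20, 2023 is a Wednesday and not a holiday, the date is unchanged.
Applying the 3-business-day extension: 3 business days after December 20, 2023 is December 26, 2023.
Since December 26, 2023 is a Tuesday and not a holiday, the date is unchanged.
The final due date is December 26, 2023.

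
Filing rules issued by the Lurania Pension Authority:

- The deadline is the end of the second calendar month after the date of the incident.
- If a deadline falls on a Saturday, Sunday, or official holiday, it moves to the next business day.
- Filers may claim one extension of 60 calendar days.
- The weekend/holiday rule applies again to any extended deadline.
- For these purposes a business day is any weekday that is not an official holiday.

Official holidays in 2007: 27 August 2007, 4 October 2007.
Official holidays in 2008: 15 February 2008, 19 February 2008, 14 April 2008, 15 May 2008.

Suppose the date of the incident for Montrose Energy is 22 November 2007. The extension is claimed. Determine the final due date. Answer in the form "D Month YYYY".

31 March 2008

2 months after 22 November 2007 falls in January 2008; the last day of that month is 31 January 2008.
31 January 2008 falls on a Thursday, which is a business day, so no adjustment is needed.
With the 60-day extension, 31 January 2008 becomes 31 March 2008.
Since 31 March 2008 is a Monday and not a holiday, the date is unchanged.
Final deadline: 31 March 2008.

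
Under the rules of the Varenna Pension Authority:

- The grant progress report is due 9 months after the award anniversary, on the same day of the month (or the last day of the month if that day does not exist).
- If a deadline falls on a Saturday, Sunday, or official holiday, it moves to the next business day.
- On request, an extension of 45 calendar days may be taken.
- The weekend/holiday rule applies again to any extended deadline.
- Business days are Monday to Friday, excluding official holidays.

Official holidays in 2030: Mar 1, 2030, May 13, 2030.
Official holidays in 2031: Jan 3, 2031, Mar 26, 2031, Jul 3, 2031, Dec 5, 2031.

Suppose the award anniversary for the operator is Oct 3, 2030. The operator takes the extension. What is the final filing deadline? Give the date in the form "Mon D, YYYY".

9 months after Oct 3, 2030, on the same day of the month, is Jul 3, 2031.
Because Jul 3, 2031 is a listed holiday, the deadline becomes Jul 4, 2031 (Friday).
The 45-calendar-day extension moves the deadline from Jul 4, 2031 to Aug 18, 2031.
Aug 18, 2031 is a Monday and not a listed holiday, so it stands.
The final due date is Aug 18, 2031.

Aug 18, 2031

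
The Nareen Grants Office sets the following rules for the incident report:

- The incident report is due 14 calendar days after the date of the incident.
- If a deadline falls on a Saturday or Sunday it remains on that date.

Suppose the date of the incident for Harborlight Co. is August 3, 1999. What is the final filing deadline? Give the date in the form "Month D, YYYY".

August 17, 1999

Trigger date August 3, 1999 + 14 calendar days = August 17, 1999.
No adjustment is made for weekends or holidays, so August 17, 1999 stands.
Deadline: August 17, 1999.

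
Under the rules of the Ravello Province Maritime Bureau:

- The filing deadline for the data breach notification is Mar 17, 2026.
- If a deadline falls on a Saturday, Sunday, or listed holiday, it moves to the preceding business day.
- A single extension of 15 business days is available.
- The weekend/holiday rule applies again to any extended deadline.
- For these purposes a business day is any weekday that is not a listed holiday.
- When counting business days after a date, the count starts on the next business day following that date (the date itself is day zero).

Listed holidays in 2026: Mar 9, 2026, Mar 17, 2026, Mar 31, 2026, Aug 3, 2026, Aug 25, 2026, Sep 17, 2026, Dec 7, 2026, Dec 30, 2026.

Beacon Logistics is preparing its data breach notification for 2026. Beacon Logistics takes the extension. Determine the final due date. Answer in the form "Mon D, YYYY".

Start from the fixed due date, Mar 17, 2026.
Mar 17, 2026 falls on a listed holiday. Rolling to the preceding business day gives Mar 16, 2026, a Monday.
The 15-business-day extension runs from Mar 16, 2026 to Apr 8, 2026.
Apr 8, 2026 falls on a Wednesday, which is a business day, so no adjustment is needed.
So the filing is due Apr 8, 2026.

Apr 8, 2026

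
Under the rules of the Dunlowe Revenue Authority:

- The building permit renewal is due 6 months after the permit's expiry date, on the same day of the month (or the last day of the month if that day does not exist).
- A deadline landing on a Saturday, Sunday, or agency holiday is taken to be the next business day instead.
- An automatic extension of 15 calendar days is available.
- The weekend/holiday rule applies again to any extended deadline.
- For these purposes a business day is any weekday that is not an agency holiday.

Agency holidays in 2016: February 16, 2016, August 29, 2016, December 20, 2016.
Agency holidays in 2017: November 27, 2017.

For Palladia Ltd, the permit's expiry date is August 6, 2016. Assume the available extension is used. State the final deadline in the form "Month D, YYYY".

February 21, 2017

Moving 6 months forward from August 6, 2016 on the corresponding day gives February 6, 2017.
February 6, 2017 is a Monday and not a listed holiday, so it stands.
With the 15-day extension, February 6, 2017 becomes February 21, 2017.
February 21, 2017 falls on a Tuesday, which is a business day, so no adjustment is needed.
Deadline: February 21, 2017.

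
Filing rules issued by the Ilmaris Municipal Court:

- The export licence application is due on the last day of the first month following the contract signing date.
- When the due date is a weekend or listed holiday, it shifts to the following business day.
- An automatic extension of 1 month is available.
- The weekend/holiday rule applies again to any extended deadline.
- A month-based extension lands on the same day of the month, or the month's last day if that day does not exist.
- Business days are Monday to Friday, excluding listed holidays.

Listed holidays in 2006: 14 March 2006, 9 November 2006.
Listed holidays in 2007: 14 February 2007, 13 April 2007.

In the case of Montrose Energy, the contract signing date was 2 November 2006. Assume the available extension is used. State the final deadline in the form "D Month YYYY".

1 February 2007

The first month after 2 November 2006 is December 2006, whose last day is 31 December 2006.
Because 31 December 2006 is a Sunday, the deadline becomes 1 January 2007 (Monday).
Applying the 1 month extension: 1 month after 1 January 2007 is 1 February 2007.
1 February 2007 is a Thursday and not a listed holiday, so it stands.
Deadline: 1 February 2007.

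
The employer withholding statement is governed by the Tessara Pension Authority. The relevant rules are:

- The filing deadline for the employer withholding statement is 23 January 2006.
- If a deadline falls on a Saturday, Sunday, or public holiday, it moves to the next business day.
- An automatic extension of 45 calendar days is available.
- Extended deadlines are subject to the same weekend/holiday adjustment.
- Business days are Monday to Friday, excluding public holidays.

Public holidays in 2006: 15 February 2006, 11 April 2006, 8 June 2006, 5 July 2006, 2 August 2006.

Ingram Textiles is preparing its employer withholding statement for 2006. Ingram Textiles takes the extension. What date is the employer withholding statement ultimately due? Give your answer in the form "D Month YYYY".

9 March 2006

The statutory due date is 23 January 2006.
23 January 2006 is a Monday and not a listed holiday, so it stands.
The 45-calendar-day extension moves the deadline from 23 January 2006 to 9 March 2006.
9 March 2006 falls on a Thursday, which is a business day, so no adjustment is needed.
So the filing is due 9 March 2006.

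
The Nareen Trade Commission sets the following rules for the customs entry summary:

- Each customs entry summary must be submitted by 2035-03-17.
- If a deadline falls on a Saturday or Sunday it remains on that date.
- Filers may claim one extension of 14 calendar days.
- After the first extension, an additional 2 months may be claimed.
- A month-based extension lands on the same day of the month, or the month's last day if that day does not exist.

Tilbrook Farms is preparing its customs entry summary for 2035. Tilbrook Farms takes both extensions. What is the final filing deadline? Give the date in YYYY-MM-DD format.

2035-05-31

Start from the fixed due date, 2035-03-17.
2035-03-17 is a Saturday; no weekend or holiday adjustment applies.
Applying the 14-calendar-day extension: 2035-03-17 + 14 days = 2035-03-31.
2035-03-31 is a Saturday; no weekend or holiday adjustment applies.
The 2 months extension carries 2035-03-31 to 2035-05-31.
No adjustment is made for weekends or holidays, so 2035-05-31 stands.
Final deadline: 2035-05-31.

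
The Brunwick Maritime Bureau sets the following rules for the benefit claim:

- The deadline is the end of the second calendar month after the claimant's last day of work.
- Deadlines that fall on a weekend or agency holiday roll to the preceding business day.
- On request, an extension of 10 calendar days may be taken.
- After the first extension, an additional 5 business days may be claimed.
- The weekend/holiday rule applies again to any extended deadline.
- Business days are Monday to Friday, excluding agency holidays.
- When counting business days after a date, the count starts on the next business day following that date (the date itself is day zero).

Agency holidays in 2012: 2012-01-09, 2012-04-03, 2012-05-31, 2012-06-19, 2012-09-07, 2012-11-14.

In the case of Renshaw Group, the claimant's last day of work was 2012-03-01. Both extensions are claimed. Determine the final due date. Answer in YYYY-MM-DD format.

2012-06-15

2 months after 2012-03-01 falls in May 2012; the last day of that month is 2012-05-31.
2012-05-31 is a listed holiday; the preceding business day is 2012-05-30 (Wednesday).
The 10-calendar-day extension moves the deadline from 2012-05-30 to 2012-06-09.
2012-06-09 is a Saturday; the preceding business day is 2012-06-08 (Friday).
Counting 5 further business days from 2012-06-08 reaches 2012-06-15.
Since 2012-06-15 is a Friday and not a holiday, the date is unchanged.
Deadline: 2012-06-15.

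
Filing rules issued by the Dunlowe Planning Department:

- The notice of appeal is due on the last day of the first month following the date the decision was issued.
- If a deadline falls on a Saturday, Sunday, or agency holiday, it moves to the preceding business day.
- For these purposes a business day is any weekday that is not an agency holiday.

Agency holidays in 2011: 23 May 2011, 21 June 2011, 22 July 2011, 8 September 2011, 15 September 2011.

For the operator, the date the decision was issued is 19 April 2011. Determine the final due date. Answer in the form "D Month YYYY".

The first month after 19 April 2011 is May 2011, whose last day is 31 May 2011.
31 May 2011 falls on a Tuesday, which is a business day, so no adjustment is needed.
The final due date is 31 May 2011.

31 May 2011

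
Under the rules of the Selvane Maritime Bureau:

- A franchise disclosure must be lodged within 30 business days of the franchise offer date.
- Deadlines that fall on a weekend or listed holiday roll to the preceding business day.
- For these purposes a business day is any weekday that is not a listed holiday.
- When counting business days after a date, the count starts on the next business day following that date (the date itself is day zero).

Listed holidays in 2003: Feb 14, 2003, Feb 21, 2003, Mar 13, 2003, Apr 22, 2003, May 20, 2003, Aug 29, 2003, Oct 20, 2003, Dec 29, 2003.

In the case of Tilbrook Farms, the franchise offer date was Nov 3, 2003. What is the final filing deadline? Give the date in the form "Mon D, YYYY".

Starting the day after Nov 3, 2003 and counting 30 business days lands on Dec 15, 2003.
Dec 15, 2003 (Monday) is already a business day.
So the filing is due Dec 15, 2003.

Dec 15, 2003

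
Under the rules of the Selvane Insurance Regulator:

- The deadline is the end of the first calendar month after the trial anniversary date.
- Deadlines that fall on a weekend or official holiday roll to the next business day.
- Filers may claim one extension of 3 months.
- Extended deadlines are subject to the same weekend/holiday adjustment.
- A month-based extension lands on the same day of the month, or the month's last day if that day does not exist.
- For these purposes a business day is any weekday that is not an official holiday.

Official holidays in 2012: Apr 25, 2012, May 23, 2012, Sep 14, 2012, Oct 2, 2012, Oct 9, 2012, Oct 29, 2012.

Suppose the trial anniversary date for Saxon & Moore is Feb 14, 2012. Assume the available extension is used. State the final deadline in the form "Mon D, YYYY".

The first month after Feb 14, 2012 is March 2012, whose last day is Mar 31, 2012.
Mar 31, 2012 is a Saturday; the next business day is Apr 2, 2012 (Monday).
The 3 months extension carries Apr 2, 2012 to Jul 2, 2012.
Since Jul 2, 2012 is a Monday and not a holiday, the date is unchanged.
The final due date is Jul 2, 2012.

Jul 2, 2012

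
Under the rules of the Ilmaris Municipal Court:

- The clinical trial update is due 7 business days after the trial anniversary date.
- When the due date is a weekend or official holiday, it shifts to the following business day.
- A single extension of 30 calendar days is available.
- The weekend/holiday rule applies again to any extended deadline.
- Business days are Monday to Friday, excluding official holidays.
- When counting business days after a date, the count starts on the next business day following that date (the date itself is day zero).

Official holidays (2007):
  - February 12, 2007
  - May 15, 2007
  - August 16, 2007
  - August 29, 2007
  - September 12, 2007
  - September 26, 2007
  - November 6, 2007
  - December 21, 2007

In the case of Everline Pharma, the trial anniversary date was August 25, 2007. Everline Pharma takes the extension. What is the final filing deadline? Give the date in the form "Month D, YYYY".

Counting 7 business days after August 25, 2007 (skipping weekends and listed holidays) reaches September 5, 2007.
September 5, 2007 is a Wednesday and not a listed holiday, so it stands.
Applying the 30-calendar-day extension: September 5, 2007 + 30 days = October 5, 2007.
Since October 5, 2007 is a Friday and not a holiday, the date is unchanged.
So the filing is due October 5, 2007.

October 5, 2007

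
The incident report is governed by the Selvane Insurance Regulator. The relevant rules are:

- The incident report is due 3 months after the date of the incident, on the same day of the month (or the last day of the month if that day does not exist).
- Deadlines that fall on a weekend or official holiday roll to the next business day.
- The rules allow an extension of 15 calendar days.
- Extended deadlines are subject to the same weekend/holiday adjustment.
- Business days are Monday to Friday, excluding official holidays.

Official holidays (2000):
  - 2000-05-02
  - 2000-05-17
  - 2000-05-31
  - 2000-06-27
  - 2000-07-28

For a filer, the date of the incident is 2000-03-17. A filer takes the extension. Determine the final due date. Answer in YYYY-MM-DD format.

3 months from 2000-03-17 is 2000-06-17.
2000-06-17 falls on a Saturday. Rolling to the next business day gives 2000-06-19, a Monday.
With the 15-day extension, 2000-06-19 becomes 2000-07-04.
2000-07-04 (Tuesday) is already a business day.
Final deadline: 2000-07-04.

2000-07-04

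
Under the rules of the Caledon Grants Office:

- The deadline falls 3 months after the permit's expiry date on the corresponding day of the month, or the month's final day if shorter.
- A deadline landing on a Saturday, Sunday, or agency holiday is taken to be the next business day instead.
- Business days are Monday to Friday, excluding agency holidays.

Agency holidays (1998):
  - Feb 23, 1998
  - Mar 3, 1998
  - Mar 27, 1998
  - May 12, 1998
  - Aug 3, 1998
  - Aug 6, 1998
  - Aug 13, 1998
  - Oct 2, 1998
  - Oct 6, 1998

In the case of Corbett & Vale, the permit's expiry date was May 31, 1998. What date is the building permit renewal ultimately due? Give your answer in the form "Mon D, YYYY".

Aug 31, 1998

3 months after May 31, 1998, on the same day of the month, is Aug 31, 1998.
Aug 31, 1998 is a Monday and not a listed holiday, so it stands.
So the filing is due Aug 31, 1998.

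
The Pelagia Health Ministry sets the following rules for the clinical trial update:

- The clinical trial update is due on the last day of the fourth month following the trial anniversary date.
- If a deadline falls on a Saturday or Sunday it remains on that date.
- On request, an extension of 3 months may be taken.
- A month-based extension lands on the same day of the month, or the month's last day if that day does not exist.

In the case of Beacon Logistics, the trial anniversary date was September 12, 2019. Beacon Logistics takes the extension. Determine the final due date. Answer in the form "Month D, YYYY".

April 30, 2020

The fourth month after September 12, 2019 is January 2020, whose last day is January 31, 2020.
No adjustment is made for weekends or holidays, so January 31, 2020 stands.
Add 3 months to January 31, 2020: April 30, 2020 (day 31 does not exist in April, so the month's last day is used).
April 30, 2020 falls on a Thursday. The rules make no weekend/holiday allowance, so it remains April 30, 2020.
So the filing is due April 30, 2020.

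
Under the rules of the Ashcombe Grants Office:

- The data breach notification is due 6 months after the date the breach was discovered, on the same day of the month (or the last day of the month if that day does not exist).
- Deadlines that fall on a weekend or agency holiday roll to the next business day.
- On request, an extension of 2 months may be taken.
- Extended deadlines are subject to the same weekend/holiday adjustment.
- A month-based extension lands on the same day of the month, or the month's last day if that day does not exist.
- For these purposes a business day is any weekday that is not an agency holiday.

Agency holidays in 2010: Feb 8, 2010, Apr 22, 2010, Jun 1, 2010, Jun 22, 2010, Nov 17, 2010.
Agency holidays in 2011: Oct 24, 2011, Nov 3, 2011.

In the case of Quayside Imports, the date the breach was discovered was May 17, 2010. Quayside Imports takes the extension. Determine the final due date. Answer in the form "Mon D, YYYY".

Jan 18, 2011

6 months from May 17, 2010 is Nov 17, 2010.
Nov 17, 2010 falls on a listed holiday. Rolling to the next business day gives Nov 18, 2010, a Thursday.
Add 2 months to Nov 18, 2010: Jan 18, 2011.
Jan 18, 2011 falls on a Tuesday, which is a business day, so no adjustment is needed.
So the filing is due Jan 18, 2011.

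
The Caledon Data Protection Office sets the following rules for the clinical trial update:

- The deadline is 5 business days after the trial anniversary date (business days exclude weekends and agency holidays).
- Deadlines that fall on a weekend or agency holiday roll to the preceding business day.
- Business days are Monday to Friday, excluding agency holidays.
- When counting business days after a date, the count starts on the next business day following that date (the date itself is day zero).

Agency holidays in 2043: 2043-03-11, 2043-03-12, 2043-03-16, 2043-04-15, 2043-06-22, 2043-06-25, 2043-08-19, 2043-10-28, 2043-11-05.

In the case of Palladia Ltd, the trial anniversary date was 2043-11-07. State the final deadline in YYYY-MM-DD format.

2043-11-13

Starting the day after 2043-11-07 and counting 5 business days lands on 2043-11-13.
2043-11-13 (Friday) is already a business day.
The final due date is 2043-11-13.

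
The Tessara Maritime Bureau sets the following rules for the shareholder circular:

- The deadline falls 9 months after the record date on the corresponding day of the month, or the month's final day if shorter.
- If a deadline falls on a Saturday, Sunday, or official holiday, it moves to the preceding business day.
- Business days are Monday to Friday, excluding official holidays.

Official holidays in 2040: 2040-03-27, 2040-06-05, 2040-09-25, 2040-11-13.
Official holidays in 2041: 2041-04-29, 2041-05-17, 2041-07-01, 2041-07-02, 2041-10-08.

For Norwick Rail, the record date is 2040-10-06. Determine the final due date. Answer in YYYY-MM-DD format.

2041-07-05

9 months from 2040-10-06 is 2041-07-06.
2041-07-06 is a Saturday; the preceding business day is 2041-07-05 (Friday).
Deadline: 2041-07-05.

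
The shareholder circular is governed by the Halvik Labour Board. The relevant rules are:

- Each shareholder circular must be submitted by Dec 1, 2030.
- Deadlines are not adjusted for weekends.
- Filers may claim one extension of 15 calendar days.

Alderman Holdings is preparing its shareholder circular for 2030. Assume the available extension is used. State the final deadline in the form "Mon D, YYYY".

The statutory due date is Dec 1, 2030.
Dec 1, 2030 is a Sunday; no weekend or holiday adjustment applies.
The 15-calendar-day extension moves the deadline from Dec 1, 2030 to Dec 16, 2030.
Dec 16, 2030 falls on a Monday. The rules make no weekend/holiday allowance, so it remains Dec 16, 2030.
So the filing is due Dec 16, 2030.

Dec 16, 2030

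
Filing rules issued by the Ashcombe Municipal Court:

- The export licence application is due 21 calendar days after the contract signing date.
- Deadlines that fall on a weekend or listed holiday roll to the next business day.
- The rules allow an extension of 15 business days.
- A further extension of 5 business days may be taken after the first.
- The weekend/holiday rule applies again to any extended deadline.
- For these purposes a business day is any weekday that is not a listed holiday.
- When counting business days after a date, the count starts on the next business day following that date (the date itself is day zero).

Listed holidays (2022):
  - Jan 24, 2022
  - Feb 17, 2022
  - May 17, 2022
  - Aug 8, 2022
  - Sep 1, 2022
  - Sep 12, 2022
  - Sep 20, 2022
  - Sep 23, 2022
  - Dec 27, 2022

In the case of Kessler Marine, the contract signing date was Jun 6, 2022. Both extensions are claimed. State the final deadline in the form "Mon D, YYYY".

Jul 25, 2022

Trigger date Jun 6, 2022 + 21 calendar days = Jun 27, 2022.
Jun 27, 2022 falls on a Monday, which is a business day, so no adjustment is needed.
The 15-business-day extension runs from Jun 27, 2022 to Jul 18, 2022.
Since Jul 18, 2022 is a Monday and not a holiday, the date is unchanged.
Counting 5 further business days from Jul 18, 2022 reaches Jul 25, 2022.
Jul 25, 2022 (Monday) is already a business day.
The final due date is Jul 25, 2022.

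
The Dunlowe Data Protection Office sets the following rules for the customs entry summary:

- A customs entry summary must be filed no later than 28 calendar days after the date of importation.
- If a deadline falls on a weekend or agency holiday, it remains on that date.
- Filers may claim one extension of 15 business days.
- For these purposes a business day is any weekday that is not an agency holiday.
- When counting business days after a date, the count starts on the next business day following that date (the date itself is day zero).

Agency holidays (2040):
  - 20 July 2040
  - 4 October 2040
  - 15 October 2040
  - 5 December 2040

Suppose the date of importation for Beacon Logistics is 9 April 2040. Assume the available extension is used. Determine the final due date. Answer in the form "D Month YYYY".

From 9 April 2040, 28 calendar days later is 7 May 2040.
No adjustment is made for weekends or holidays, so 7 May 2040 stands.
Counting 15 further business days from 7 May 2040 reaches 28 May 2040.
28 May 2040 falls on a Monday. The rules make no weekend/holiday allowance, so it remains 28 May 2040.
Final deadline: 28 May 2040.

28 May 2040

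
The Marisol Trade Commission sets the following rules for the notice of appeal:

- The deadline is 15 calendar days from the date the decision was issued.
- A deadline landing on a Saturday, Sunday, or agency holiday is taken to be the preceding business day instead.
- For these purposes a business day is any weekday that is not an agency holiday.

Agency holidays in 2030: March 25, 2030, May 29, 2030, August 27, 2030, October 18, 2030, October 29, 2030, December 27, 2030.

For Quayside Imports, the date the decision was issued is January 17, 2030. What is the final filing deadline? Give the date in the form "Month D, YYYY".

From January 17, 2030, 15 calendar days later is February 1, 2030.
February 1, 2030 falls on a Friday, which is a business day, so no adjustment is needed.
Final deadline: February 1, 2030.

February 1, 2030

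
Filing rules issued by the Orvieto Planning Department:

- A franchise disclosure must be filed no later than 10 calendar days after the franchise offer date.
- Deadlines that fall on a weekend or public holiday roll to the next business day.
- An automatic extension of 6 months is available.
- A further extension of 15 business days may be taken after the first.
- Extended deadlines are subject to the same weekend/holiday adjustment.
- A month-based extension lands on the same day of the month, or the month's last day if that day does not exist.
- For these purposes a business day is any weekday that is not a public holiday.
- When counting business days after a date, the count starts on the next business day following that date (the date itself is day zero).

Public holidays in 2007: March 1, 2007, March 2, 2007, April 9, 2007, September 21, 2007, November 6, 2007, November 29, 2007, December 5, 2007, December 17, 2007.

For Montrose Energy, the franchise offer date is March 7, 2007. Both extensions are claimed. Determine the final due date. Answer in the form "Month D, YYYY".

Trigger date March 7, 2007 + 10 calendar days = March 17, 2007.
March 17, 2007 falls on a Saturday. Rolling to the next business day gives March 19, 2007, a Monday.
Applying the 6 months extension: 6 months after March 19, 2007 is September 19, 2007.
September 19, 2007 is a Wednesday and not a listed holiday, so it stands.
Applying the 15-business-day extension: 15 business days after September 19, 2007 is October 11, 2007.
October 11, 2007 is a Thursday and not a listed holiday, so it stands.
So the filing is due October 11, 2007.

October 11, 2007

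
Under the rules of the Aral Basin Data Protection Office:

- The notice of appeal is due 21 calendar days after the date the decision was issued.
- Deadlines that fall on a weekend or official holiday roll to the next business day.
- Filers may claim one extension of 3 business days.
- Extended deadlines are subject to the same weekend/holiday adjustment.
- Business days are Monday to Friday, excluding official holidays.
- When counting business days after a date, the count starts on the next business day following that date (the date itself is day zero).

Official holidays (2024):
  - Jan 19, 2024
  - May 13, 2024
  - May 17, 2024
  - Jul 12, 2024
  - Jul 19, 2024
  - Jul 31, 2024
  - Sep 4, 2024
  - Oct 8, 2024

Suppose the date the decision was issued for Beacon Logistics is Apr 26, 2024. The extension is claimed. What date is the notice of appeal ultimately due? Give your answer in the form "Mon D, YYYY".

May 23, 2024

21 calendar days after Apr 26, 2024 is May 17, 2024.
Because May 17, 2024 is a listed holiday, the deadline becomes May 20, 2024 (Monday).
Counting 3 further business days from May 20, 2024 reaches May 23, 2024.
Since May 23, 2024 is a Thursday and not a holiday, the date is unchanged.
So the filing is due May 23, 2024.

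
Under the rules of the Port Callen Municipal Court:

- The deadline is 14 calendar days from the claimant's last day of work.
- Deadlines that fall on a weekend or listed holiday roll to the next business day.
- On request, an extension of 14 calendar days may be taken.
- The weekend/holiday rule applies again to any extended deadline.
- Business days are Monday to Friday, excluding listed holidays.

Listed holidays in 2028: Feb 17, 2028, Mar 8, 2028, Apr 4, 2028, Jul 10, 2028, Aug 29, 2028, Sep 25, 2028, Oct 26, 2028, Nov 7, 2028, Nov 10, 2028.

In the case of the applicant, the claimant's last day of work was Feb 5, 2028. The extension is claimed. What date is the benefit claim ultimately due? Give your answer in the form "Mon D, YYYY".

Mar 6, 2028

From Feb 5, 2028, 14 calendar days later is Feb 19, 2028.
Feb 19, 2028 is a Saturday, so it moves to the next business day, Feb 21, 2028 (Monday).
The 14-calendar-day extension moves the deadline from Feb 21, 2028 to Mar 6, 2028.
Mar 6, 2028 falls on a Monday, which is a business day, so no adjustment is needed.
So the filing is due Mar 6, 2028.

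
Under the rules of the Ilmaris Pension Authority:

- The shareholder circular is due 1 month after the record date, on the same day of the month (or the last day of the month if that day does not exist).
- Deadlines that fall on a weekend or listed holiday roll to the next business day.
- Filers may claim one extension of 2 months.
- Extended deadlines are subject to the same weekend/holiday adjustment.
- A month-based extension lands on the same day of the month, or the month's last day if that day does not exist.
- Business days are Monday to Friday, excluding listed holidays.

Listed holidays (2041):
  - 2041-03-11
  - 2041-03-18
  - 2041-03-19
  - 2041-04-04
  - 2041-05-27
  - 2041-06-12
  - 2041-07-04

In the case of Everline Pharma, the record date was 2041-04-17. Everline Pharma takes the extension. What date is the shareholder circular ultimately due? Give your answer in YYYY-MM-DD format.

2041-07-17

1 month from 2041-04-17 is 2041-05-17.
2041-05-17 falls on a Friday, which is a business day, so no adjustment is needed.
The 2 months extension carries 2041-05-17 to 2041-07-17.
Since 2041-07-17 is a Wednesday and not a holiday, the date is unchanged.
So the filing is due 2041-07-17.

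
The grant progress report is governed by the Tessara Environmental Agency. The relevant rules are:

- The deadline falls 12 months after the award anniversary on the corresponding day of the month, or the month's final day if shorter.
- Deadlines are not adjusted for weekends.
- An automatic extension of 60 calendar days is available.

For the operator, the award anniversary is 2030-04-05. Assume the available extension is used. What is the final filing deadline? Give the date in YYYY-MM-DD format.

2031-06-04

Moving 12 months forward from 2030-04-05 on the corresponding day gives 2031-04-05.
2031-04-05 falls on a Saturday. The rules make no weekend/holiday allowance, so it remains 2031-04-05.
Add the 60 calendar-day extension to 2031-04-05: 2031-06-04.
2031-06-04 is a Wednesday; no weekend or holiday adjustment applies.
The final due date is 2031-06-04.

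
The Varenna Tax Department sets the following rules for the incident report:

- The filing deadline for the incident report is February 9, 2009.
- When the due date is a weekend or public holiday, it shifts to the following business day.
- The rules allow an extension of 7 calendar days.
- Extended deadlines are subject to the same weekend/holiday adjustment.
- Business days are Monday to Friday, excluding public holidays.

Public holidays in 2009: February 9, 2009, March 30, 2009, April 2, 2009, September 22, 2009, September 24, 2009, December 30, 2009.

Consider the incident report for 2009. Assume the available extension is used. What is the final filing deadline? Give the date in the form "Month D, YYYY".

February 17, 2009

Start from the fixed due date, February 9, 2009.
February 9, 2009 falls on a listed holiday. Rolling to the next business day gives February 10, 2009, a Tuesday.
Add the 7 calendar-day extension to February 10, 2009: February 17, 2009.
February 17, 2009 is a Tuesday and not a listed holiday, so it stands.
Deadline: February 17, 2009.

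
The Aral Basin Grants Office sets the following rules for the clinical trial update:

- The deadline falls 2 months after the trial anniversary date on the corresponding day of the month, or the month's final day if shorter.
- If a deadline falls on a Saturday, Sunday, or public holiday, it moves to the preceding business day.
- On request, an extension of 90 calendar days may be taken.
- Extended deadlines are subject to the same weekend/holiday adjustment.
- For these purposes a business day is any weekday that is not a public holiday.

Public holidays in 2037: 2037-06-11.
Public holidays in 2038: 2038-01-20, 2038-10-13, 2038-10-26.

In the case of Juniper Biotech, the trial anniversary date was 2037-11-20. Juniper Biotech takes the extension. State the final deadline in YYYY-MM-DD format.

2038-04-19

2 months from 2037-11-20 is 2038-01-20.
2038-01-20 falls on a listed holiday. Rolling to the preceding business day gives 2038-01-19, a Tuesday.
Add the 90 calendar-day extension to 2038-01-19: 2038-04-19.
Since 2038-04-19 is a Monday and not a holiday, the date is unchanged.
The final due date is 2038-04-19.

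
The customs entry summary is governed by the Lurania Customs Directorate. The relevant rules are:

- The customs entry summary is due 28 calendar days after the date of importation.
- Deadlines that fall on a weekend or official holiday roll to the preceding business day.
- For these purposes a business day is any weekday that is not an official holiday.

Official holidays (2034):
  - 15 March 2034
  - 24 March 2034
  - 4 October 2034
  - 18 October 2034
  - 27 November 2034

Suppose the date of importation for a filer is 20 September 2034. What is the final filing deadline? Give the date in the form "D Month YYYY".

From 20 September 2034, 28 calendar days later is 18 October 2034.
18 October 2034 falls on a listed holiday. Rolling to the preceding business day gives 17 October 2034, a Tuesday.
Final deadline: 17 October 2034.

17 October 2034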